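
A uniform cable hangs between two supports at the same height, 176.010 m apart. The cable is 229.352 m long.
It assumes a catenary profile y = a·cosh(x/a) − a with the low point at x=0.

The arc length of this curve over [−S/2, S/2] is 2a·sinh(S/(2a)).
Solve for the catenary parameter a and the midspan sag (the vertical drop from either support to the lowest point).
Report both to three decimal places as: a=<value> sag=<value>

a=68.044 sag=65.300

seed: a₀ = √(S³/(24(L−S))) = √(176.010³/(24·53.342)) = 65.262807
iter 1: u=1.348471  f(a)=+5.065e+00  f'(a)=-1.952e+00  a ← 65.262807 − (+5.065e+00/-1.952e+00) = 67.857793
iter 2: u=1.296903  f(a)=+3.178e-01  f'(a)=-1.714e+00  a ← 67.857793 − (+3.178e-01/-1.714e+00) = 68.043193
iter 3: u=1.293370  f(a)=+1.436e-03  f'(a)=-1.699e+00  a ← 68.043193 − (+1.436e-03/-1.699e+00) = 68.044038
iter 4: u=1.293354  f(a)=+2.961e-08  f'(a)=-1.698e+00  a ← 68.044038 − (+2.961e-08/-1.698e+00) = 68.044038
iter 5: u=1.293354  f(a)=+2.842e-14  f'(a)=-1.698e+00  a ← 68.044038 − (+2.842e-14/-1.698e+00) = 68.044038
converged: |Δa| < 1e-12 after 5 iterations
sag = a·(cosh(S/(2a)) − 1) = 68.044038·(cosh(1.293354) − 1) = 65.299788
T_max/T_min = cosh(S/(2a)) = 1.959670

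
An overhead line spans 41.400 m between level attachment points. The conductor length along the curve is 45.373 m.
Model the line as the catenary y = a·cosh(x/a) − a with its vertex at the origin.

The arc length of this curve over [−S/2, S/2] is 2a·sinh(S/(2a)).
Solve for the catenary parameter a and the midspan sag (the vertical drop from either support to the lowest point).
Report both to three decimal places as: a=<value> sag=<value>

seed: a₀ = √(S³/(24(L−S))) = √(41.400³/(24·3.973)) = 27.279450
iter 1: u=0.758813  f(a)=+1.160e-01  f'(a)=-3.084e-01  a ← 27.279450 − (+1.160e-01/-3.084e-01) = 27.655462
iter 2: u=0.748496  f(a)=+2.441e-03  f'(a)=-2.955e-01  a ← 27.655462 − (+2.441e-03/-2.955e-01) = 27.663722
iter 3: u=0.748272  f(a)=+1.133e-06  f'(a)=-2.953e-01  a ← 27.663722 − (+1.133e-06/-2.953e-01) = 27.663726
iter 4: u=0.748272  f(a)=+2.274e-13  f'(a)=-2.953e-01  a ← 27.663726 − (+2.274e-13/-2.953e-01) = 27.663726
converged: |Δa| < 1e-12 after 4 iterations
sag = a·(cosh(S/(2a)) − 1) = 27.663726·(cosh(0.748272) − 1) = 8.112789
T_max/T_min = cosh(S/(2a)) = 1.293265

a=27.664 sag=8.113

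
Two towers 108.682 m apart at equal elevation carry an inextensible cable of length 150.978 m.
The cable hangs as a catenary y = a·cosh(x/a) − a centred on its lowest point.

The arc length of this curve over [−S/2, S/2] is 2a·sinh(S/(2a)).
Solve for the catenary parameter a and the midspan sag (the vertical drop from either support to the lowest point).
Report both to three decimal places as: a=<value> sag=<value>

seed: a₀ = √(S³/(24(L−S))) = √(108.682³/(24·42.296)) = 35.561589
iter 1: u=1.528081  f(a)=+5.222e+00  f'(a)=-2.983e+00  a ← 35.561589 − (+5.222e+00/-2.983e+00) = 37.312349
iter 2: u=1.456381  f(a)=+4.104e-01  f'(a)=-2.531e+00  a ← 37.312349 − (+4.104e-01/-2.531e+00) = 37.474520
iter 3: u=1.450079  f(a)=+3.013e-03  f'(a)=-2.494e+00  a ← 37.474520 − (+3.013e-03/-2.494e+00) = 37.475728
iter 4: u=1.450032  f(a)=+1.650e-07  f'(a)=-2.493e+00  a ← 37.475728 − (+1.650e-07/-2.493e+00) = 37.475728
iter 5: u=1.450032  f(a)=+0.000e+00  f'(a)=-2.493e+00  a ← 37.475728 − (+0.000e+00/-2.493e+00) = 37.475728
converged: |Δa| < 1e-12 after 5 iterations
sag = a·(cosh(S/(2a)) − 1) = 37.475728·(cosh(1.450032) − 1) = 46.803684
T_max/T_min = cosh(S/(2a)) = 2.248907

a=37.476 sag=46.804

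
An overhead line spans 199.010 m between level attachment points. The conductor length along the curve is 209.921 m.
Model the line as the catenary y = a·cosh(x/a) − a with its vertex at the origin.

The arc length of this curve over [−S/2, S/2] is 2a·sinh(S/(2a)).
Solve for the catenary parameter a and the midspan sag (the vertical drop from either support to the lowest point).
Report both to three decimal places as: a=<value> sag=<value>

seed: a₀ = √(S³/(24(L−S))) = √(199.010³/(24·10.911)) = 173.490002
iter 1: u=0.573549  f(a)=+1.809e-01  f'(a)=-1.300e-01  a ← 173.490002 − (+1.809e-01/-1.300e-01) = 174.881681
iter 2: u=0.568985  f(a)=+2.199e-03  f'(a)=-1.268e-01  a ← 174.881681 − (+2.199e-03/-1.268e-01) = 174.899023
iter 3: u=0.568928  f(a)=+3.341e-07  f'(a)=-1.268e-01  a ← 174.899023 − (+3.341e-07/-1.268e-01) = 174.899026
iter 4: u=0.568928  f(a)=+0.000e+00  f'(a)=-1.268e-01  a ← 174.899026 − (+0.000e+00/-1.268e-01) = 174.899026
converged: |Δa| < 1e-12 after 4 iterations
sag = a·(cosh(S/(2a)) − 1) = 174.899026·(cosh(0.568928) − 1) = 29.077384
T_max/T_min = cosh(S/(2a)) = 1.166252

a=174.899 sag=29.077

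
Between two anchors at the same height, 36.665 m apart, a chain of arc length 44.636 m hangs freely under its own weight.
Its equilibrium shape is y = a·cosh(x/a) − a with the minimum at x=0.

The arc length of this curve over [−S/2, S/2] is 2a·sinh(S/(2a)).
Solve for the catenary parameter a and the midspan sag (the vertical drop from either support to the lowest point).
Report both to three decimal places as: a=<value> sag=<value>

seed: a₀ = √(S³/(24(L−S))) = √(36.665³/(24·7.971)) = 16.051496
iter 1: u=1.142105  f(a)=+5.363e-01  f'(a)=-1.129e+00  a ← 16.051496 − (+5.363e-01/-1.129e+00) = 16.526566
iter 2: u=1.109275  f(a)=+2.473e-02  f'(a)=-1.027e+00  a ← 16.526566 − (+2.473e-02/-1.027e+00) = 16.550647
iter 3: u=1.107661  f(a)=+5.822e-05  f'(a)=-1.022e+00  a ← 16.550647 − (+5.822e-05/-1.022e+00) = 16.550704
iter 4: u=1.107657  f(a)=+3.243e-10  f'(a)=-1.022e+00  a ← 16.550704 − (+3.243e-10/-1.022e+00) = 16.550704
iter 5: u=1.107657  f(a)=+0.000e+00  f'(a)=-1.022e+00  a ← 16.550704 − (+0.000e+00/-1.022e+00) = 16.550704
converged: |Δa| < 1e-12 after 5 iterations
sag = a·(cosh(S/(2a)) − 1) = 16.550704·(cosh(1.107657) − 1) = 11.234525
T_max/T_min = cosh(S/(2a)) = 1.678794

a=16.551 sag=11.235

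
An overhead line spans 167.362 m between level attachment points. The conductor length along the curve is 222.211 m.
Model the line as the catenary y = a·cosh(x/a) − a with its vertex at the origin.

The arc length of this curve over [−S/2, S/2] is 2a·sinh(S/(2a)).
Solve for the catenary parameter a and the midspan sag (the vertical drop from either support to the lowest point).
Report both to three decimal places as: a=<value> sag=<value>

seed: a₀ = √(S³/(24(L−S))) = √(167.362³/(24·54.849)) = 59.675396
iter 1: u=1.402270  f(a)=+5.652e+00  f'(a)=-2.226e+00  a ← 59.675396 − (+5.652e+00/-2.226e+00) = 62.214496
iter 2: u=1.345040  f(a)=+3.808e-01  f'(a)=-1.935e+00  a ← 62.214496 − (+3.808e-01/-1.935e+00) = 62.411234
iter 3: u=1.340800  f(a)=+2.004e-03  f'(a)=-1.915e+00  a ← 62.411234 − (+2.004e-03/-1.915e+00) = 62.412280
iter 4: u=1.340778  f(a)=+5.615e-08  f'(a)=-1.915e+00  a ← 62.412280 − (+5.615e-08/-1.915e+00) = 62.412280
iter 5: u=1.340778  f(a)=+2.842e-14  f'(a)=-1.915e+00  a ← 62.412280 − (+2.842e-14/-1.915e+00) = 62.412280
converged: |Δa| < 1e-12 after 5 iterations
sag = a·(cosh(S/(2a)) − 1) = 62.412280·(cosh(1.340778) − 1) = 65.022899
T_max/T_min = cosh(S/(2a)) = 2.041829

a=62.412 sag=65.023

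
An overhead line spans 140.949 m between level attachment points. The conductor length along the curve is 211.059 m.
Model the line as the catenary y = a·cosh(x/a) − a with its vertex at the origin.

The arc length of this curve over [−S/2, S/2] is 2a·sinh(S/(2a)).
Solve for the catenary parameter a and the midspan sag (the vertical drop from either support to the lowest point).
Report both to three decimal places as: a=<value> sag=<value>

a=43.545 sag=70.615

seed: a₀ = √(S³/(24(L−S))) = √(140.949³/(24·70.110)) = 40.794104
iter 1: u=1.727566  f(a)=+1.124e+01  f'(a)=-4.579e+00  a ← 40.794104 − (+1.124e+01/-4.579e+00) = 43.248337
iter 2: u=1.629531  f(a)=+1.094e+00  f'(a)=-3.727e+00  a ← 43.248337 − (+1.094e+00/-3.727e+00) = 43.541861
iter 3: u=1.618546  f(a)=+1.284e-02  f'(a)=-3.640e+00  a ← 43.541861 − (+1.284e-02/-3.640e+00) = 43.545388
iter 4: u=1.618415  f(a)=+1.813e-06  f'(a)=-3.639e+00  a ← 43.545388 − (+1.813e-06/-3.639e+00) = 43.545388
iter 5: u=1.618415  f(a)=+5.684e-14  f'(a)=-3.639e+00  a ← 43.545388 − (+5.684e-14/-3.639e+00) = 43.545388
converged: |Δa| < 1e-12 after 5 iterations
sag = a·(cosh(S/(2a)) − 1) = 43.545388·(cosh(1.618415) − 1) = 70.615359
T_max/T_min = cosh(S/(2a)) = 2.621650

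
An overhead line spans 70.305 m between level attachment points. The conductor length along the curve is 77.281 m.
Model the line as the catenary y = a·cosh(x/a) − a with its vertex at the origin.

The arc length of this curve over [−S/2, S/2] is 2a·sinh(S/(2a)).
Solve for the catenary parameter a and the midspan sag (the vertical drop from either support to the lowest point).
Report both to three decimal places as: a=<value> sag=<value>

seed: a₀ = √(S³/(24(L−S))) = √(70.305³/(24·6.976)) = 45.558610
iter 1: u=0.771589  f(a)=+2.106e-01  f'(a)=-3.249e-01  a ← 45.558610 − (+2.106e-01/-3.249e-01) = 46.206954
iter 2: u=0.760762  f(a)=+4.580e-03  f'(a)=-3.109e-01  a ← 46.206954 − (+4.580e-03/-3.109e-01) = 46.221688
iter 3: u=0.760520  f(a)=+2.273e-06  f'(a)=-3.106e-01  a ← 46.221688 − (+2.273e-06/-3.106e-01) = 46.221695
iter 4: u=0.760519  f(a)=+5.826e-13  f'(a)=-3.106e-01  a ← 46.221695 − (+5.826e-13/-3.106e-01) = 46.221695
converged: |Δa| < 1e-12 after 4 iterations
sag = a·(cosh(S/(2a)) − 1) = 46.221695·(cosh(0.760519) − 1) = 14.023913
T_max/T_min = cosh(S/(2a)) = 1.303405

a=46.222 sag=14.024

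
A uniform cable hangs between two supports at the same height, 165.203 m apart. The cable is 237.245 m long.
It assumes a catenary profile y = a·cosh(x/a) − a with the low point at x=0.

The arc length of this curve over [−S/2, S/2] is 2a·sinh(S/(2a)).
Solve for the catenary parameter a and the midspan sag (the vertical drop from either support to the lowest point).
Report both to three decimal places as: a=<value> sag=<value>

seed: a₀ = √(S³/(24(L−S))) = √(165.203³/(24·72.042)) = 51.065595
iter 1: u=1.617557  f(a)=+1.003e+01  f'(a)=-3.632e+00  a ← 51.065595 − (+1.003e+01/-3.632e+00) = 53.828042
iter 2: u=1.534544  f(a)=+8.717e-01  f'(a)=-3.026e+00  a ← 53.828042 − (+8.717e-01/-3.026e+00) = 54.116102
iter 3: u=1.526376  f(a)=+7.963e-03  f'(a)=-2.971e+00  a ← 54.116102 − (+7.963e-03/-2.971e+00) = 54.118782
iter 4: u=1.526300  f(a)=+6.778e-07  f'(a)=-2.971e+00  a ← 54.118782 − (+6.778e-07/-2.971e+00) = 54.118782
iter 5: u=1.526300  f(a)=+0.000e+00  f'(a)=-2.971e+00  a ← 54.118782 − (+0.000e+00/-2.971e+00) = 54.118782
converged: |Δa| < 1e-12 after 5 iterations
sag = a·(cosh(S/(2a)) − 1) = 54.118782·(cosh(1.526300) − 1) = 76.265803
T_max/T_min = cosh(S/(2a)) = 2.409230

a=54.119 sag=76.266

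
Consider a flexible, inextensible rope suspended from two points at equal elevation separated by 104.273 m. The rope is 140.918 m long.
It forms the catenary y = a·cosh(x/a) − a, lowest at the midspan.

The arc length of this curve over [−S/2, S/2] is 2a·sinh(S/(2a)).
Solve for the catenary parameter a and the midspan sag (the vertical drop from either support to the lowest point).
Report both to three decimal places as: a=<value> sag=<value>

a=37.662 sag=42.231

seed: a₀ = √(S³/(24(L−S))) = √(104.273³/(24·36.645)) = 35.904164
iter 1: u=1.452102  f(a)=+4.063e+00  f'(a)=-2.505e+00  a ← 35.904164 − (+4.063e+00/-2.505e+00) = 37.525956
iter 2: u=1.389345  f(a)=+2.915e-01  f'(a)=-2.158e+00  a ← 37.525956 − (+2.915e-01/-2.158e+00) = 37.661068
iter 3: u=1.384361  f(a)=+1.757e-03  f'(a)=-2.132e+00  a ← 37.661068 − (+1.757e-03/-2.132e+00) = 37.661892
iter 4: u=1.384330  f(a)=+6.468e-08  f'(a)=-2.132e+00  a ← 37.661892 − (+6.468e-08/-2.132e+00) = 37.661892
iter 5: u=1.384330  f(a)=+0.000e+00  f'(a)=-2.132e+00  a ← 37.661892 − (+0.000e+00/-2.132e+00) = 37.661892
converged: |Δa| < 1e-12 after 5 iterations
sag = a·(cosh(S/(2a)) − 1) = 37.661892·(cosh(1.384330) − 1) = 42.231091
T_max/T_min = cosh(S/(2a)) = 2.121322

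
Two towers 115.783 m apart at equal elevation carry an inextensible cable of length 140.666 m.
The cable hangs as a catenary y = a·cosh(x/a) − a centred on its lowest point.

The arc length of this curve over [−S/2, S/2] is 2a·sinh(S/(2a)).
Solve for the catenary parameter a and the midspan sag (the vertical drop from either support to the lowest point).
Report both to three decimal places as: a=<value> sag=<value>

seed: a₀ = √(S³/(24(L−S))) = √(115.783³/(24·24.883)) = 50.981218
iter 1: u=1.135546  f(a)=+1.654e+00  f'(a)=-1.108e+00  a ← 50.981218 − (+1.654e+00/-1.108e+00) = 52.474425
iter 2: u=1.103233  f(a)=+7.547e-02  f'(a)=-1.009e+00  a ← 52.474425 − (+7.547e-02/-1.009e+00) = 52.549223
iter 3: u=1.101662  f(a)=+1.737e-04  f'(a)=-1.004e+00  a ← 52.549223 − (+1.737e-04/-1.004e+00) = 52.549396
iter 4: u=1.101659  f(a)=+9.242e-10  f'(a)=-1.004e+00  a ← 52.549396 − (+9.242e-10/-1.004e+00) = 52.549396
iter 5: u=1.101659  f(a)=+2.842e-14  f'(a)=-1.004e+00  a ← 52.549396 − (+2.842e-14/-1.004e+00) = 52.549396
converged: |Δa| < 1e-12 after 5 iterations
sag = a·(cosh(S/(2a)) − 1) = 52.549396·(cosh(1.101659) − 1) = 35.246788
T_max/T_min = cosh(S/(2a)) = 1.670736

a=52.549 sag=35.247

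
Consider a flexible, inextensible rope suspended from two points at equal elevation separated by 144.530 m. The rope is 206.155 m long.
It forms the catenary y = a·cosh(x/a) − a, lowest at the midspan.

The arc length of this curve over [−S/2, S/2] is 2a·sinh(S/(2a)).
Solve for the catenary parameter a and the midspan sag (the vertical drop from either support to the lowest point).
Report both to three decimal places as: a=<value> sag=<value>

seed: a₀ = √(S³/(24(L−S))) = √(144.530³/(24·61.625)) = 45.180696
iter 1: u=1.599466  f(a)=+8.380e+00  f'(a)=-3.493e+00  a ← 45.180696 − (+8.380e+00/-3.493e+00) = 47.580091
iter 2: u=1.518808  f(a)=+7.139e-01  f'(a)=-2.921e+00  a ← 47.580091 − (+7.139e-01/-2.921e+00) = 47.824500
iter 3: u=1.511046  f(a)=+6.246e-03  f'(a)=-2.870e+00  a ← 47.824500 − (+6.246e-03/-2.870e+00) = 47.826676
iter 4: u=1.510977  f(a)=+4.874e-07  f'(a)=-2.869e+00  a ← 47.826676 − (+4.874e-07/-2.869e+00) = 47.826677
iter 5: u=1.510977  f(a)=+0.000e+00  f'(a)=-2.869e+00  a ← 47.826677 − (+0.000e+00/-2.869e+00) = 47.826677
converged: |Δa| < 1e-12 after 5 iterations
sag = a·(cosh(S/(2a)) − 1) = 47.826677·(cosh(1.510977) − 1) = 65.805898
T_max/T_min = cosh(S/(2a)) = 2.375925

a=47.827 sag=65.806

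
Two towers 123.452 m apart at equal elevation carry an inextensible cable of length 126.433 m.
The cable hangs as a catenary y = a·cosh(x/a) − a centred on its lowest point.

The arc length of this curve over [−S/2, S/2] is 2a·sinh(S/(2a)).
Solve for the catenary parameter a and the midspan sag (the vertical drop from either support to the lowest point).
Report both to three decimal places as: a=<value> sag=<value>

seed: a₀ = √(S³/(24(L−S))) = √(123.452³/(24·2.981)) = 162.166292
iter 1: u=0.380634  f(a)=+2.167e-02  f'(a)=-3.730e-02  a ← 162.166292 − (+2.167e-02/-3.730e-02) = 162.747237
iter 2: u=0.379275  f(a)=+1.170e-04  f'(a)=-3.690e-02  a ← 162.747237 − (+1.170e-04/-3.690e-02) = 162.750408
iter 3: u=0.379268  f(a)=+3.452e-09  f'(a)=-3.690e-02  a ← 162.750408 − (+3.452e-09/-3.690e-02) = 162.750408
iter 4: u=0.379268  f(a)=-2.842e-14  f'(a)=-3.690e-02  a ← 162.750408 − (-2.842e-14/-3.690e-02) = 162.750408
converged: |Δa| < 1e-12 after 4 iterations
sag = a·(cosh(S/(2a)) − 1) = 162.750408·(cosh(0.379268) − 1) = 11.846331
T_max/T_min = cosh(S/(2a)) = 1.072788

a=162.750 sag=11.846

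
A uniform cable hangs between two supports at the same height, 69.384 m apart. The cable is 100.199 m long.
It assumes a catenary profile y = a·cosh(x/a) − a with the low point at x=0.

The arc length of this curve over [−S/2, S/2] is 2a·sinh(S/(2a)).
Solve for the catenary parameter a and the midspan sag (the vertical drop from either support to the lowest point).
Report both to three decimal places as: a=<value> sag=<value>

seed: a₀ = √(S³/(24(L−S))) = √(69.384³/(24·30.815)) = 21.252122
iter 1: u=1.632402  f(a)=+4.376e+00  f'(a)=-3.750e+00  a ← 21.252122 − (+4.376e+00/-3.750e+00) = 22.419074
iter 2: u=1.547432  f(a)=+3.863e-01  f'(a)=-3.115e+00  a ← 22.419074 − (+3.863e-01/-3.115e+00) = 22.543098
iter 3: u=1.538919  f(a)=+3.654e-03  f'(a)=-3.056e+00  a ← 22.543098 − (+3.654e-03/-3.056e+00) = 22.544294
iter 4: u=1.538837  f(a)=+3.338e-07  f'(a)=-3.055e+00  a ← 22.544294 − (+3.338e-07/-3.055e+00) = 22.544294
iter 5: u=1.538837  f(a)=+0.000e+00  f'(a)=-3.055e+00  a ← 22.544294 − (+0.000e+00/-3.055e+00) = 22.544294
converged: |Δa| < 1e-12 after 5 iterations
sag = a·(cosh(S/(2a)) − 1) = 22.544294·(cosh(1.538837) − 1) = 32.393899
T_max/T_min = cosh(S/(2a)) = 2.436900

a=22.544 sag=32.394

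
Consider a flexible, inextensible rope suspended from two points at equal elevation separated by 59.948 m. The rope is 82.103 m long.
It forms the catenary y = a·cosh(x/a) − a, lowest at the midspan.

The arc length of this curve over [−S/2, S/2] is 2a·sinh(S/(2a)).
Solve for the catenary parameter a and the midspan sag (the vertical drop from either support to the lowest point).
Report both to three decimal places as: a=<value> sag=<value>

seed: a₀ = √(S³/(24(L−S))) = √(59.948³/(24·22.155)) = 20.128924
iter 1: u=1.489101  f(a)=+2.590e+00  f'(a)=-2.730e+00  a ← 20.128924 − (+2.590e+00/-2.730e+00) = 21.077780
iter 2: u=1.422066  f(a)=+1.944e-01  f'(a)=-2.334e+00  a ← 21.077780 − (+1.944e-01/-2.334e+00) = 21.161072
iter 3: u=1.416469  f(a)=+1.292e-03  f'(a)=-2.303e+00  a ← 21.161072 − (+1.292e-03/-2.303e+00) = 21.161633
iter 4: u=1.416431  f(a)=+5.785e-08  f'(a)=-2.303e+00  a ← 21.161633 − (+5.785e-08/-2.303e+00) = 21.161633
iter 5: u=1.416431  f(a)=+1.421e-14  f'(a)=-2.303e+00  a ← 21.161633 − (+1.421e-14/-2.303e+00) = 21.161633
converged: |Δa| < 1e-12 after 5 iterations
sag = a·(cosh(S/(2a)) − 1) = 21.161633·(cosh(1.416431) − 1) = 25.023217
T_max/T_min = cosh(S/(2a)) = 2.182480

a=21.162 sag=25.023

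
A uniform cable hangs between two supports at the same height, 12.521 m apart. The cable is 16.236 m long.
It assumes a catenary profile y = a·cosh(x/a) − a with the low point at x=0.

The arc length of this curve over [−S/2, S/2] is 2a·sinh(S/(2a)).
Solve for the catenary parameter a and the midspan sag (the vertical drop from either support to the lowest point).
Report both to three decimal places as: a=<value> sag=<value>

seed: a₀ = √(S³/(24(L−S))) = √(12.521³/(24·3.715)) = 4.692167
iter 1: u=1.334245  f(a)=+3.450e-01  f'(a)=-1.884e+00  a ← 4.692167 − (+3.450e-01/-1.884e+00) = 4.875319
iter 2: u=1.284121  f(a)=+2.123e-02  f'(a)=-1.659e+00  a ← 4.875319 − (+2.123e-02/-1.659e+00) = 4.888120
iter 3: u=1.280758  f(a)=+9.204e-05  f'(a)=-1.644e+00  a ← 4.888120 − (+9.204e-05/-1.644e+00) = 4.888176
iter 4: u=1.280743  f(a)=+1.747e-09  f'(a)=-1.644e+00  a ← 4.888176 − (+1.747e-09/-1.644e+00) = 4.888176
iter 5: u=1.280743  f(a)=+0.000e+00  f'(a)=-1.644e+00  a ← 4.888176 − (+0.000e+00/-1.644e+00) = 4.888176
converged: |Δa| < 1e-12 after 5 iterations
sag = a·(cosh(S/(2a)) − 1) = 4.888176·(cosh(1.280743) − 1) = 4.587909
T_max/T_min = cosh(S/(2a)) = 1.938573

a=4.888 sag=4.588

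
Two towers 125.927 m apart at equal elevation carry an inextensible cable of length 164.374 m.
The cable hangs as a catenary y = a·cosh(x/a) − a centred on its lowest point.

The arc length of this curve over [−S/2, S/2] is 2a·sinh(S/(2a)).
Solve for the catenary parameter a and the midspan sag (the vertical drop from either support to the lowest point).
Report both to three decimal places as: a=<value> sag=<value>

seed: a₀ = √(S³/(24(L−S))) = √(125.927³/(24·38.447)) = 46.520185
iter 1: u=1.353466  f(a)=+3.679e+00  f'(a)=-1.976e+00  a ← 46.520185 − (+3.679e+00/-1.976e+00) = 48.381866
iter 2: u=1.301386  f(a)=+2.324e-01  f'(a)=-1.734e+00  a ← 48.381866 − (+2.324e-01/-1.734e+00) = 48.515897
iter 3: u=1.297791  f(a)=+1.065e-03  f'(a)=-1.718e+00  a ← 48.515897 − (+1.065e-03/-1.718e+00) = 48.516518
iter 4: u=1.297775  f(a)=+2.262e-08  f'(a)=-1.718e+00  a ← 48.516518 − (+2.262e-08/-1.718e+00) = 48.516518
iter 5: u=1.297775  f(a)=+0.000e+00  f'(a)=-1.718e+00  a ← 48.516518 − (+0.000e+00/-1.718e+00) = 48.516518
converged: |Δa| < 1e-12 after 5 iterations
sag = a·(cosh(S/(2a)) − 1) = 48.516518·(cosh(1.297775) − 1) = 46.922235
T_max/T_min = cosh(S/(2a)) = 1.967139

a=48.517 sag=46.922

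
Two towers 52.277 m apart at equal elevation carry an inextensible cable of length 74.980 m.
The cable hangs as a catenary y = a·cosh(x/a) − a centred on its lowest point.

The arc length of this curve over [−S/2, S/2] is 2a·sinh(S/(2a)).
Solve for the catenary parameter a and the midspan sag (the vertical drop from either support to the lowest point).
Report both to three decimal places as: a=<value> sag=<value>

a=17.157 sag=24.072

seed: a₀ = √(S³/(24(L−S))) = √(52.277³/(24·22.703)) = 16.192680
iter 1: u=1.614217  f(a)=+3.148e+00  f'(a)=-3.606e+00  a ← 16.192680 − (+3.148e+00/-3.606e+00) = 17.065679
iter 2: u=1.531641  f(a)=+2.725e-01  f'(a)=-3.007e+00  a ← 17.065679 − (+2.725e-01/-3.007e+00) = 17.156322
iter 3: u=1.523549  f(a)=+2.470e-03  f'(a)=-2.952e+00  a ← 17.156322 − (+2.470e-03/-2.952e+00) = 17.157159
iter 4: u=1.523475  f(a)=+2.069e-07  f'(a)=-2.952e+00  a ← 17.157159 − (+2.069e-07/-2.952e+00) = 17.157159
iter 5: u=1.523475  f(a)=-1.421e-14  f'(a)=-2.952e+00  a ← 17.157159 − (-1.421e-14/-2.952e+00) = 17.157159
converged: |Δa| < 1e-12 after 5 iterations
sag = a·(cosh(S/(2a)) − 1) = 17.157159·(cosh(1.523475) − 1) = 24.072299
T_max/T_min = cosh(S/(2a)) = 2.403047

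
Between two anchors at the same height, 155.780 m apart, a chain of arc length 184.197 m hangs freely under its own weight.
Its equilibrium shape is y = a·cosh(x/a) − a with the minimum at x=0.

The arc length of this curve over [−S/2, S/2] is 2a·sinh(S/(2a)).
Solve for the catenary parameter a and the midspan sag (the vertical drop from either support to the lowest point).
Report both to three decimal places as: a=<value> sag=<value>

a=76.408 sag=43.259

seed: a₀ = √(S³/(24(L−S))) = √(155.780³/(24·28.417)) = 74.451391
iter 1: u=1.046186  f(a)=+1.596e+00  f'(a)=-8.503e-01  a ← 74.451391 − (+1.596e+00/-8.503e-01) = 76.328799
iter 2: u=1.020454  f(a)=+6.237e-02  f'(a)=-7.850e-01  a ← 76.328799 − (+6.237e-02/-7.850e-01) = 76.408257
iter 3: u=1.019392  f(a)=+1.038e-04  f'(a)=-7.824e-01  a ← 76.408257 − (+1.038e-04/-7.824e-01) = 76.408390
iter 4: u=1.019391  f(a)=+2.886e-10  f'(a)=-7.824e-01  a ← 76.408390 − (+2.886e-10/-7.824e-01) = 76.408390
iter 5: u=1.019391  f(a)=+0.000e+00  f'(a)=-7.824e-01  a ← 76.408390 − (+0.000e+00/-7.824e-01) = 76.408390
converged: |Δa| < 1e-12 after 5 iterations
sag = a·(cosh(S/(2a)) − 1) = 76.408390·(cosh(1.019391) − 1) = 43.259382
T_max/T_min = cosh(S/(2a)) = 1.566160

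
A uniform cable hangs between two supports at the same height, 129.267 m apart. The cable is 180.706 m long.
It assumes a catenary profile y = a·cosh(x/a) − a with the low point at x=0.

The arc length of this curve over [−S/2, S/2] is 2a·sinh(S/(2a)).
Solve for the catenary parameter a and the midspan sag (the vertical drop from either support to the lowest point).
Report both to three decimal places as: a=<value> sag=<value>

seed: a₀ = √(S³/(24(L−S))) = √(129.267³/(24·51.439)) = 41.829206
iter 1: u=1.545176  f(a)=+6.502e+00  f'(a)=-3.099e+00  a ← 41.829206 − (+6.502e+00/-3.099e+00) = 43.927152
iter 2: u=1.471379  f(a)=+5.211e-01  f'(a)=-2.620e+00  a ← 43.927152 − (+5.211e-01/-2.620e+00) = 44.126032
iter 3: u=1.464748  f(a)=+3.993e-03  f'(a)=-2.580e+00  a ← 44.126032 − (+3.993e-03/-2.580e+00) = 44.127580
iter 4: u=1.464696  f(a)=+2.384e-07  f'(a)=-2.580e+00  a ← 44.127580 − (+2.384e-07/-2.580e+00) = 44.127580
iter 5: u=1.464696  f(a)=-5.684e-14  f'(a)=-2.580e+00  a ← 44.127580 − (-5.684e-14/-2.580e+00) = 44.127580
converged: |Δa| < 1e-12 after 5 iterations
sag = a·(cosh(S/(2a)) − 1) = 44.127580·(cosh(1.464696) − 1) = 56.425431
T_max/T_min = cosh(S/(2a)) = 2.278689

a=44.128 sag=56.425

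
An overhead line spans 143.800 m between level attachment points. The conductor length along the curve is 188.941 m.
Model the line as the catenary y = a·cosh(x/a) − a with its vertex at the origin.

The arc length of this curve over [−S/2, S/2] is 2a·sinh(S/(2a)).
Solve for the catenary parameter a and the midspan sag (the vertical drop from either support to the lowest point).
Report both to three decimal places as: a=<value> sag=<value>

seed: a₀ = √(S³/(24(L−S))) = √(143.800³/(24·45.141)) = 52.389846
iter 1: u=1.372403  f(a)=+4.447e+00  f'(a)=-2.070e+00  a ← 52.389846 − (+4.447e+00/-2.070e+00) = 54.537603
iter 2: u=1.318356  f(a)=+2.881e-01  f'(a)=-1.810e+00  a ← 54.537603 − (+2.881e-01/-1.810e+00) = 54.696750
iter 3: u=1.314521  f(a)=+1.394e-03  f'(a)=-1.793e+00  a ← 54.696750 − (+1.394e-03/-1.793e+00) = 54.697528
iter 4: u=1.314502  f(a)=+3.300e-08  f'(a)=-1.793e+00  a ← 54.697528 − (+3.300e-08/-1.793e+00) = 54.697528
iter 5: u=1.314502  f(a)=+0.000e+00  f'(a)=-1.793e+00  a ← 54.697528 − (+0.000e+00/-1.793e+00) = 54.697528
converged: |Δa| < 1e-12 after 5 iterations
sag = a·(cosh(S/(2a)) − 1) = 54.697528·(cosh(1.314502) − 1) = 54.465171
T_max/T_min = cosh(S/(2a)) = 1.995752

a=54.698 sag=54.465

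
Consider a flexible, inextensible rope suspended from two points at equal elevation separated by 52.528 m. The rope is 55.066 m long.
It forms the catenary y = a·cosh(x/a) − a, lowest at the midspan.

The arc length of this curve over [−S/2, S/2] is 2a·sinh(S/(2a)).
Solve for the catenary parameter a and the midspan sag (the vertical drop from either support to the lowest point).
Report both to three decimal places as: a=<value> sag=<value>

seed: a₀ = √(S³/(24(L−S))) = √(52.528³/(24·2.538)) = 48.779222
iter 1: u=0.538426  f(a)=+3.704e-02  f'(a)=-1.071e-01  a ← 48.779222 − (+3.704e-02/-1.071e-01) = 49.125072
iter 2: u=0.534635  f(a)=+3.977e-04  f'(a)=-1.048e-01  a ← 49.125072 − (+3.977e-04/-1.048e-01) = 49.128866
iter 3: u=0.534594  f(a)=+4.693e-08  f'(a)=-1.048e-01  a ← 49.128866 − (+4.693e-08/-1.048e-01) = 49.128866
iter 4: u=0.534594  f(a)=-7.105e-15  f'(a)=-1.048e-01  a ← 49.128866 − (-7.105e-15/-1.048e-01) = 49.128866
converged: |Δa| < 1e-12 after 4 iterations
sag = a·(cosh(S/(2a)) − 1) = 49.128866·(cosh(0.534594) − 1) = 7.189085
T_max/T_min = cosh(S/(2a)) = 1.146331

a=49.129 sag=7.189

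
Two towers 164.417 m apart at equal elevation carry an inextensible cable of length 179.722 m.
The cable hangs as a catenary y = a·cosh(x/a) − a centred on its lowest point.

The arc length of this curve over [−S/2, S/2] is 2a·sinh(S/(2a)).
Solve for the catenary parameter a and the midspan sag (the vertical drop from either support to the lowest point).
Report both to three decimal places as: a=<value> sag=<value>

a=111.505 sag=31.702

seed: a₀ = √(S³/(24(L−S))) = √(164.417³/(24·15.305)) = 110.001293
iter 1: u=0.747341  f(a)=+4.331e-01  f'(a)=-2.941e-01  a ← 110.001293 − (+4.331e-01/-2.941e-01) = 111.473916
iter 2: u=0.737468  f(a)=+8.851e-03  f'(a)=-2.822e-01  a ← 111.473916 − (+8.851e-03/-2.822e-01) = 111.505280
iter 3: u=0.737261  f(a)=+3.867e-06  f'(a)=-2.820e-01  a ← 111.505280 − (+3.867e-06/-2.820e-01) = 111.505294
iter 4: u=0.737261  f(a)=+7.105e-13  f'(a)=-2.820e-01  a ← 111.505294 − (+7.105e-13/-2.820e-01) = 111.505294
converged: |Δa| < 1e-12 after 4 iterations
sag = a·(cosh(S/(2a)) − 1) = 111.505294·(cosh(0.737261) − 1) = 31.702352
T_max/T_min = cosh(S/(2a)) = 1.284313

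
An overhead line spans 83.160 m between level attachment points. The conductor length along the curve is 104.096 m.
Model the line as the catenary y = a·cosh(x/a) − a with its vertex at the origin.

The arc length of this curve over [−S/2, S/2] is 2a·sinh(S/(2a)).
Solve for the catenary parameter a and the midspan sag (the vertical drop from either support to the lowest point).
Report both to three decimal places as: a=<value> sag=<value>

seed: a₀ = √(S³/(24(L−S))) = √(83.160³/(24·20.936)) = 33.831344
iter 1: u=1.229038  f(a)=+1.639e+00  f'(a)=-1.435e+00  a ← 33.831344 − (+1.639e+00/-1.435e+00) = 34.973720
iter 2: u=1.188893  f(a)=+8.669e-02  f'(a)=-1.287e+00  a ← 34.973720 − (+8.669e-02/-1.287e+00) = 35.041087
iter 3: u=1.186607  f(a)=+2.724e-04  f'(a)=-1.279e+00  a ← 35.041087 − (+2.724e-04/-1.279e+00) = 35.041300
iter 4: u=1.186600  f(a)=+2.708e-09  f'(a)=-1.279e+00  a ← 35.041300 − (+2.708e-09/-1.279e+00) = 35.041300
iter 5: u=1.186600  f(a)=-1.421e-14  f'(a)=-1.279e+00  a ← 35.041300 − (-1.421e-14/-1.279e+00) = 35.041300
converged: |Δa| < 1e-12 after 5 iterations
sag = a·(cosh(S/(2a)) − 1) = 35.041300·(cosh(1.186600) − 1) = 27.703317
T_max/T_min = cosh(S/(2a)) = 1.790590

a=35.041 sag=27.703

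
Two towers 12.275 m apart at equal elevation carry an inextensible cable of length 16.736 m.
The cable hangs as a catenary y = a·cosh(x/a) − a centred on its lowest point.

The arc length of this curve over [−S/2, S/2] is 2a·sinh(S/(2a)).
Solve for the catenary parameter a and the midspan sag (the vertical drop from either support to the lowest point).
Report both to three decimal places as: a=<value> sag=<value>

seed: a₀ = √(S³/(24(L−S))) = √(12.275³/(24·4.461)) = 4.156335
iter 1: u=1.476662  f(a)=+5.124e-01  f'(a)=-2.653e+00  a ← 4.156335 − (+5.124e-01/-2.653e+00) = 4.349500
iter 2: u=1.411082  f(a)=+3.789e-02  f'(a)=-2.274e+00  a ← 4.349500 − (+3.789e-02/-2.274e+00) = 4.366164
iter 3: u=1.405696  f(a)=+2.437e-04  f'(a)=-2.244e+00  a ← 4.366164 − (+2.437e-04/-2.244e+00) = 4.366272
iter 4: u=1.405661  f(a)=+1.022e-08  f'(a)=-2.244e+00  a ← 4.366272 − (+1.022e-08/-2.244e+00) = 4.366272
iter 5: u=1.405661  f(a)=-3.553e-15  f'(a)=-2.244e+00  a ← 4.366272 − (-3.553e-15/-2.244e+00) = 4.366272
converged: |Δa| < 1e-12 after 5 iterations
sag = a·(cosh(S/(2a)) − 1) = 4.366272·(cosh(1.405661) − 1) = 5.072359
T_max/T_min = cosh(S/(2a)) = 2.161714

a=4.366 sag=5.072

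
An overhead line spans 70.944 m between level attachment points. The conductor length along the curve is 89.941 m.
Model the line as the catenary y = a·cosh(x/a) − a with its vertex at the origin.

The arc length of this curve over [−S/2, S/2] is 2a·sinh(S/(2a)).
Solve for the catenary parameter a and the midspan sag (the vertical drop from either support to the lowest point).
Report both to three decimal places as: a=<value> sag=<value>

a=29.046 sag=24.489

seed: a₀ = √(S³/(24(L−S))) = √(70.944³/(24·18.997)) = 27.985004
iter 1: u=1.267536  f(a)=+1.586e+00  f'(a)=-1.589e+00  a ← 27.985004 − (+1.586e+00/-1.589e+00) = 28.983176
iter 2: u=1.223882  f(a)=+8.879e-02  f'(a)=-1.415e+00  a ← 28.983176 − (+8.879e-02/-1.415e+00) = 29.045913
iter 3: u=1.221239  f(a)=+3.149e-04  f'(a)=-1.405e+00  a ← 29.045913 − (+3.149e-04/-1.405e+00) = 29.046137
iter 4: u=1.221230  f(a)=+3.993e-09  f'(a)=-1.405e+00  a ← 29.046137 − (+3.993e-09/-1.405e+00) = 29.046137
iter 5: u=1.221230  f(a)=-1.421e-14  f'(a)=-1.405e+00  a ← 29.046137 − (-1.421e-14/-1.405e+00) = 29.046137
converged: |Δa| < 1e-12 after 5 iterations
sag = a·(cosh(S/(2a)) − 1) = 29.046137·(cosh(1.221230) − 1) = 24.489122
T_max/T_min = cosh(S/(2a)) = 1.843111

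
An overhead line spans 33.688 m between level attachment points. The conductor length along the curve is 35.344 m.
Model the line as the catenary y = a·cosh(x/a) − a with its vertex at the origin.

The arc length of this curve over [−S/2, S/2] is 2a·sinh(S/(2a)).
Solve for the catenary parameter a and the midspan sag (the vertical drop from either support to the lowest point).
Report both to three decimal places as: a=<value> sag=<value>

a=31.242 sag=4.652

seed: a₀ = √(S³/(24(L−S))) = √(33.688³/(24·1.656)) = 31.015376
iter 1: u=0.543085  f(a)=+2.459e-02  f'(a)=-1.100e-01  a ← 31.015376 − (+2.459e-02/-1.100e-01) = 31.239016
iter 2: u=0.539198  f(a)=+2.685e-04  f'(a)=-1.076e-01  a ← 31.239016 − (+2.685e-04/-1.076e-01) = 31.241513
iter 3: u=0.539154  f(a)=+3.280e-08  f'(a)=-1.076e-01  a ← 31.241513 − (+3.280e-08/-1.076e-01) = 31.241513
iter 4: u=0.539154  f(a)=-7.105e-15  f'(a)=-1.076e-01  a ← 31.241513 − (-7.105e-15/-1.076e-01) = 31.241513
converged: |Δa| < 1e-12 after 4 iterations
sag = a·(cosh(S/(2a)) − 1) = 31.241513·(cosh(0.539154) − 1) = 4.651825
T_max/T_min = cosh(S/(2a)) = 1.148899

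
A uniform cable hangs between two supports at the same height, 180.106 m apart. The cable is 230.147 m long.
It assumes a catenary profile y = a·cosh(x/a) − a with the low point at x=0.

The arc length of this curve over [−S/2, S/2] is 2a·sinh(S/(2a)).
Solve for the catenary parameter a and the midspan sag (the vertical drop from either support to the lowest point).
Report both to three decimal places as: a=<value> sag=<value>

seed: a₀ = √(S³/(24(L−S))) = √(180.106³/(24·50.041)) = 69.746699
iter 1: u=1.291144  f(a)=+4.340e+00  f'(a)=-1.689e+00  a ← 69.746699 − (+4.340e+00/-1.689e+00) = 72.316809
iter 2: u=1.245257  f(a)=+2.515e-01  f'(a)=-1.498e+00  a ← 72.316809 − (+2.515e-01/-1.498e+00) = 72.484632
iter 3: u=1.242374  f(a)=+9.587e-04  f'(a)=-1.487e+00  a ← 72.484632 − (+9.587e-04/-1.487e+00) = 72.485277
iter 4: u=1.242363  f(a)=+1.405e-08  f'(a)=-1.487e+00  a ← 72.485277 − (+1.405e-08/-1.487e+00) = 72.485277
iter 5: u=1.242363  f(a)=+2.842e-14  f'(a)=-1.487e+00  a ← 72.485277 − (+2.842e-14/-1.487e+00) = 72.485277
converged: |Δa| < 1e-12 after 5 iterations
sag = a·(cosh(S/(2a)) − 1) = 72.485277·(cosh(1.242363) − 1) = 63.514818
T_max/T_min = cosh(S/(2a)) = 1.876244

a=72.485 sag=63.515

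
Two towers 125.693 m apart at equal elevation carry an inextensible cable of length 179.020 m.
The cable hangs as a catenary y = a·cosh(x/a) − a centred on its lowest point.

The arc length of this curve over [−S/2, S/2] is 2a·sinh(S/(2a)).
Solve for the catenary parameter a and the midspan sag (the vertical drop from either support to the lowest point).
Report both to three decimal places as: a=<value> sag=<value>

a=41.686 sag=57.055

seed: a₀ = √(S³/(24(L−S))) = √(125.693³/(24·53.327)) = 39.390132
iter 1: u=1.595488  f(a)=+7.214e+00  f'(a)=-3.463e+00  a ← 39.390132 − (+7.214e+00/-3.463e+00) = 41.473454
iter 2: u=1.515343  f(a)=+6.118e-01  f'(a)=-2.898e+00  a ← 41.473454 − (+6.118e-01/-2.898e+00) = 41.684570
iter 3: u=1.507668  f(a)=+5.302e-03  f'(a)=-2.848e+00  a ← 41.684570 − (+5.302e-03/-2.848e+00) = 41.686432
iter 4: u=1.507601  f(a)=+4.058e-07  f'(a)=-2.848e+00  a ← 41.686432 − (+4.058e-07/-2.848e+00) = 41.686432
iter 5: u=1.507601  f(a)=+2.842e-14  f'(a)=-2.848e+00  a ← 41.686432 − (+2.842e-14/-2.848e+00) = 41.686432
converged: |Δa| < 1e-12 after 5 iterations
sag = a·(cosh(S/(2a)) − 1) = 41.686432·(cosh(1.507601) − 1) = 57.054637
T_max/T_min = cosh(S/(2a)) = 2.368662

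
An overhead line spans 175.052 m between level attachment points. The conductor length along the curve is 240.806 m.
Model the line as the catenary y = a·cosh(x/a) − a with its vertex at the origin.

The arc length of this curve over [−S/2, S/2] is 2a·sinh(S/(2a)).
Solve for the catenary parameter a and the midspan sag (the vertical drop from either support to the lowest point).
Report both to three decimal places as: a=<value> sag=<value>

seed: a₀ = √(S³/(24(L−S))) = √(175.052³/(24·65.754)) = 58.302061
iter 1: u=1.501251  f(a)=+7.820e+00  f'(a)=-2.807e+00  a ← 58.302061 − (+7.820e+00/-2.807e+00) = 61.088276
iter 2: u=1.432779  f(a)=+5.955e-01  f'(a)=-2.394e+00  a ← 61.088276 − (+5.955e-01/-2.394e+00) = 61.337023
iter 3: u=1.426968  f(a)=+4.083e-03  f'(a)=-2.361e+00  a ← 61.337023 − (+4.083e-03/-2.361e+00) = 61.338752
iter 4: u=1.426928  f(a)=+1.948e-07  f'(a)=-2.361e+00  a ← 61.338752 − (+1.948e-07/-2.361e+00) = 61.338752
iter 5: u=1.426928  f(a)=+2.842e-14  f'(a)=-2.361e+00  a ← 61.338752 − (+2.842e-14/-2.361e+00) = 61.338752
converged: |Δa| < 1e-12 after 5 iterations
sag = a·(cosh(S/(2a)) − 1) = 61.338752·(cosh(1.426928) − 1) = 73.788317
T_max/T_min = cosh(S/(2a)) = 2.202964

a=61.339 sag=73.788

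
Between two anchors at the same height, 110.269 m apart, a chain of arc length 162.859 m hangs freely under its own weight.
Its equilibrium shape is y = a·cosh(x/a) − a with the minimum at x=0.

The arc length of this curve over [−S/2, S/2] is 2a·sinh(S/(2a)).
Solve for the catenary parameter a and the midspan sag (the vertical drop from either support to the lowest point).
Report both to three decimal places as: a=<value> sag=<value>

a=34.708 sag=53.810

seed: a₀ = √(S³/(24(L−S))) = √(110.269³/(24·52.590)) = 32.592896
iter 1: u=1.691611  f(a)=+8.058e+00  f'(a)=-4.250e+00  a ← 32.592896 − (+8.058e+00/-4.250e+00) = 34.488867
iter 2: u=1.598617  f(a)=+7.566e-01  f'(a)=-3.486e+00  a ← 34.488867 − (+7.566e-01/-3.486e+00) = 34.705899
iter 3: u=1.588620  f(a)=+8.197e-03  f'(a)=-3.411e+00  a ← 34.705899 − (+8.197e-03/-3.411e+00) = 34.708302
iter 4: u=1.588510  f(a)=+9.853e-07  f'(a)=-3.410e+00  a ← 34.708302 − (+9.853e-07/-3.410e+00) = 34.708302
iter 5: u=1.588510  f(a)=+0.000e+00  f'(a)=-3.410e+00  a ← 34.708302 − (+0.000e+00/-3.410e+00) = 34.708302
converged: |Δa| < 1e-12 after 5 iterations
sag = a·(cosh(S/(2a)) − 1) = 34.708302·(cosh(1.588510) − 1) = 53.809661
T_max/T_min = cosh(S/(2a)) = 2.550340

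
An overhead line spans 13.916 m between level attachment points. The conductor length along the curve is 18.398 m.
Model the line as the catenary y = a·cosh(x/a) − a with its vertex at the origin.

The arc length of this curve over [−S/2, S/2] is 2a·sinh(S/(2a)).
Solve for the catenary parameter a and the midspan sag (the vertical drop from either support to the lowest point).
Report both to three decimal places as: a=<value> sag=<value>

seed: a₀ = √(S³/(24(L−S))) = √(13.916³/(24·4.482)) = 5.005300
iter 1: u=1.390127  f(a)=+4.535e-01  f'(a)=-2.162e+00  a ← 5.005300 − (+4.535e-01/-2.162e+00) = 5.215099
iter 2: u=1.334203  f(a)=+3.007e-02  f'(a)=-1.884e+00  a ← 5.215099 − (+3.007e-02/-1.884e+00) = 5.231064
iter 3: u=1.330131  f(a)=+1.530e-04  f'(a)=-1.865e+00  a ← 5.231064 − (+1.530e-04/-1.865e+00) = 5.231146
iter 4: u=1.330110  f(a)=+4.005e-09  f'(a)=-1.864e+00  a ← 5.231146 − (+4.005e-09/-1.864e+00) = 5.231146
iter 5: u=1.330110  f(a)=+0.000e+00  f'(a)=-1.864e+00  a ← 5.231146 − (+0.000e+00/-1.864e+00) = 5.231146
converged: |Δa| < 1e-12 after 5 iterations
sag = a·(cosh(S/(2a)) − 1) = 5.231146·(cosh(1.330110) − 1) = 5.351221
T_max/T_min = cosh(S/(2a)) = 2.022954

a=5.231 sag=5.351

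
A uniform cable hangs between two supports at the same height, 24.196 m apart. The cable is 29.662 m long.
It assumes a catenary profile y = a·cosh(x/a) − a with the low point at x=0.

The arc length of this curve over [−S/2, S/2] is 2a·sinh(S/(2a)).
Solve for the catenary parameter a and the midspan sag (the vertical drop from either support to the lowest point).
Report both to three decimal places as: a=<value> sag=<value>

a=10.727 sag=7.577

seed: a₀ = √(S³/(24(L−S))) = √(24.196³/(24·5.466)) = 10.391421
iter 1: u=1.164230  f(a)=+3.826e-01  f'(a)=-1.202e+00  a ← 10.391421 − (+3.826e-01/-1.202e+00) = 10.709823
iter 2: u=1.129617  f(a)=+1.829e-02  f'(a)=-1.089e+00  a ← 10.709823 − (+1.829e-02/-1.089e+00) = 10.726613
iter 3: u=1.127849  f(a)=+4.644e-05  f'(a)=-1.084e+00  a ← 10.726613 − (+4.644e-05/-1.084e+00) = 10.726656
iter 4: u=1.127844  f(a)=+3.010e-10  f'(a)=-1.084e+00  a ← 10.726656 − (+3.010e-10/-1.084e+00) = 10.726656
iter 5: u=1.127844  f(a)=+7.105e-15  f'(a)=-1.084e+00  a ← 10.726656 − (+7.105e-15/-1.084e+00) = 10.726656
converged: |Δa| < 1e-12 after 5 iterations
sag = a·(cosh(S/(2a)) − 1) = 10.726656·(cosh(1.127844) − 1) = 7.576888
T_max/T_min = cosh(S/(2a)) = 1.706361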